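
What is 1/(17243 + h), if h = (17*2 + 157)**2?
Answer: 1/53724 ≈ 1.8614e-5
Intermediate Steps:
h = 36481 (h = (34 + 157)**2 = 191**2 = 36481)
1/(17243 + h) = 1/(17243 + 36481) = 1/53724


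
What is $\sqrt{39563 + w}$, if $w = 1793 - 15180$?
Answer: $8 \sqrt{409} \approx 161.79$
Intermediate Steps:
$w = -13387$ ($w = 1793 - 15180 = -13387$)
$\sqrt{39563 + w} = \sqrt{39563 - 13387} = \sqrt{26176} = 8 \sqrt{409}$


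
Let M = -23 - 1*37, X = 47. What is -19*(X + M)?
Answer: 247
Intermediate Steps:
M = -60 (M = -23 - 37 = -60)
-19*(X + M) = -19*(47 - 60) = -19*(-13) = 247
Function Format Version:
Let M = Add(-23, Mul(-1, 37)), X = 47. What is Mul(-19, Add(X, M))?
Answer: 247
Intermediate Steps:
M = -60 (M = Add(-23, -37) = -60)
Mul(-19, Add(X, M)) = Mul(-19, Add(47, -60)) = Mul(-19, -13) = 247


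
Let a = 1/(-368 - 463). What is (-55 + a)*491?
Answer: -22441646/831 ≈ -27006.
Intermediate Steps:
a = -1/831 (a = 1/(-831) = -1/831 ≈ -0.0012034)
(-55 + a)*491 = (-55 - 1/831)*491 = -45706/831*491 = -22441646/831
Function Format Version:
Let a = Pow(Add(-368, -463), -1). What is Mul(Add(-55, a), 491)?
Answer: Rational(-22441646, 831) ≈ -27006.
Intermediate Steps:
a = Rational(-1, 831) (a = Pow(-831, -1) = Rational(-1, 831) ≈ -0.0012034)
Mul(Add(-55, a), 491) = Mul(Add(-55, Rational(-1, 831)), 491) = Mul(Rational(-45706, 831), 491) = Rational(-22441646, 831)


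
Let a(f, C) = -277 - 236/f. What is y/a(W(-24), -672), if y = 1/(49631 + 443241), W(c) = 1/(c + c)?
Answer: 1/5446728472 ≈ 1.8360e-10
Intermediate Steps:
W(c) = 1/(2*c)
a(f, C) = -277 - 236/f
y = 1/492872 ≈ 2.0289e-6
y/a(W(-24), -672) = 1/(492872*(-277 - 236/((½)/(-24)))) = 1/(492872*(-277 - 236/((½)*(-1/24)))) = 1/(492872*(-277 - 236/(-1/48))) = 1/(492872*(-277 - 236*(-48))) = 1/(492872*(-277 + 11328)) = (1/492872)/11051 = (1/492872)*(1/11051) = 1/5446728472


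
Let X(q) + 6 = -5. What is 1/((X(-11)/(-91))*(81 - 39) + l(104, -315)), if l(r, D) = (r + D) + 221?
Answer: 13/196 ≈ 0.066326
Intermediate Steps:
X(q) = -11 (X(q) = -6 - 5 = -11)
l(r, D) = 221 + D + r (l(r, D) = (D + r) + 221 = 221 + D + r)
1/((X(-11)/(-91))*(81 - 39) + l(104, -315)) = 1/((-11/(-91))*(81 - 39) + (221 - 315 + 104)) = 1/(-11*(-1/91)*42 + 10) = 1/((11/91)*42 + 10) = 1/(66/13 + 10) = 1/(196/13) = 13/196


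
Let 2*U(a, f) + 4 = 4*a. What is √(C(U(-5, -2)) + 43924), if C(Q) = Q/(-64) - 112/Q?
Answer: √6326427/12 ≈ 209.60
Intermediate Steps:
U(a, f) = -2 + 2*a (U(a, f) = -2 + (4*a)/2 = -2 + 2*a)
C(Q) = -112/Q - Q/64 (C(Q) = Q*(-1/64) - 112/Q = -Q/64 - 112/Q = -112/Q - Q/64)
√(C(U(-5, -2)) + 43924) = √((-112/(-2 + 2*(-5)) - (-2 + 2*(-5))/64) + 43924) = √((-112/(-2 - 10) - (-2 - 10)/64) + 43924) = √((-112/(-12) - 1/64*(-12)) + 43924) = √((-112*(-1/12) + 3/16) + 43924) = √((28/3 + 3/16) + 43924) = √(457/48 + 43924) = √(2108809/48) = √6326427/12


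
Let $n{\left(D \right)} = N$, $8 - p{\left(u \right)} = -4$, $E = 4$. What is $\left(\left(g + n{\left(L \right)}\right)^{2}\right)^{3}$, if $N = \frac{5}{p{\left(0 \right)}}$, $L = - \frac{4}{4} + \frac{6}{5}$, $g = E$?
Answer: $\frac{22164361129}{2985984} \approx 7422.8$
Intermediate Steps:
$p{\left(u \right)} = 12$ ($p{\left(u \right)} = 8 - -4 = 8 + 4 = 12$)
$g = 4$
$L = \frac{1}{5}$ ($L = \left(-4\right) \frac{1}{4} + 6 \cdot \frac{1}{5} = -1 + \frac{6}{5} = \frac{1}{5} \approx 0.2$)
$N = \frac{5}{12} \approx 0.41667$
$n{\left(D \right)} = \frac{5}{12}$
$\left(\left(g + n{\left(L \right)}\right)^{2}\right)^{3} = \left(\left(4 + \frac{5}{12}\right)^{2}\right)^{3} = \left(\left(\frac{53}{12}\right)^{2}\right)^{3} = \left(\frac{2809}{144}\right)^{3} = \frac{22164361129}{2985984}$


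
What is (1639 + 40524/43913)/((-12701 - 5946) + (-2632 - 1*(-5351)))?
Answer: -6546721/63586024 ≈ -0.10296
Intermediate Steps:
(1639 + 40524/43913)/((-12701 - 5946) + (-2632 - 1*(-5351))) = (1639 + 40524*(1/43913))/(-18647 + (-2632 + 5351)) = (1639 + 40524/43913)/(-18647 + 2719) = (72013931/43913)/(-15928) = (72013931/43913)*(-1/15928) = -6546721/63586024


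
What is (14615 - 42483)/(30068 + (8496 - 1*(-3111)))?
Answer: -27868/41675 ≈ -0.66870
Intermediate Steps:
(14615 - 42483)/(30068 + (8496 - 1*(-3111))) = -27868/(30068 + (8496 + 3111)) = -27868/(30068 + 11607) = -27868/41675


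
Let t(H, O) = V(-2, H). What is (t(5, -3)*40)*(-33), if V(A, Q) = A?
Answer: 2640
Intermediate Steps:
t(H, O) = -2
(t(5, -3)*40)*(-33) = -2*40*(-33) = -80*(-33) = 2640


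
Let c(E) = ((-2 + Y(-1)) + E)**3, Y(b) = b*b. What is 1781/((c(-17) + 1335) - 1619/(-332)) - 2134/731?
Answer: -3614850042/1090202435 ≈ -3.3158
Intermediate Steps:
Y(b) = b**2
c(E) = (-1 + E)**3 (c(E) = ((-2 + (-1)**2) + E)**3 = ((-2 + 1) + E)**3 = (-1 + E)**3)
1781/((c(-17) + 1335) - 1619/(-332)) - 2134/731 = 1781/(((-1 - 17)**3 + 1335) - 1619/(-332)) - 2134/731 = 1781/(((-18)**3 + 1335) - 1619*(-1/332)) - 2134*1/731 = 1781/((-5832 + 1335) + 1619/332) - 2134/731 = 1781/(-4497 + 1619/332) - 2134/731 = 1781/(-1491385/332) - 2134/731 = 1781*(-332/1491385) - 2134/731 = -591292/1491385 - 2134/731 = -3614850042/1090202435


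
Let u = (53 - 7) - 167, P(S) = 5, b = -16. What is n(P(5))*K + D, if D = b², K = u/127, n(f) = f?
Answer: 31907/127 ≈ 251.24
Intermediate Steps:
u = -121 (u = 46 - 167 = -121)
K = -121/127 ≈ -0.95276
D = 256 (D = (-16)² = 256)
n(P(5))*K + D = 5*(-121/127) + 256 = -605/127 + 256 = 31907/127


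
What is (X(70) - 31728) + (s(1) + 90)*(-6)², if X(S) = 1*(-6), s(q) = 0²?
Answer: -28494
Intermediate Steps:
s(q) = 0
X(S) = -6
(X(70) - 31728) + (s(1) + 90)*(-6)² = (-6 - 31728) + (0 + 90)*(-6)² = -31734 + 90*36 = -31734 + 3240 = -28494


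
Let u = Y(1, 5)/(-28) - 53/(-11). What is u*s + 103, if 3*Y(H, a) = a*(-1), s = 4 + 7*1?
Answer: 13159/84 ≈ 156.65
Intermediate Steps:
s = 11 (s = 4 + 7 = 11)
Y(H, a) = -a/3 (Y(H, a) = (a*(-1))/3 = (-a)/3 = -a/3)
u = 4507/924 (u = -1/3*5/(-28) - 53/(-11) = -5/3*(-1/28) - 53*(-1/11) = 5/84 + 53/11 = 4507/924 ≈ 4.8777)
u*s + 103 = (4507/924)*11 + 103 = 4507/84 + 103 = 13159/84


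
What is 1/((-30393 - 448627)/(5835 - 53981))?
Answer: 24073/239510 ≈ 0.10051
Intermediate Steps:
1/((-30393 - 448627)/(5835 - 53981)) = 1/(-479020/(-48146)) = 1/(-479020*(-1/48146)) = 1/(239510/24073) = 24073/239510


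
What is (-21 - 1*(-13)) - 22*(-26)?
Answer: 564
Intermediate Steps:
(-21 - 1*(-13)) - 22*(-26) = (-21 + 13) + 572 = -8 + 572 = 564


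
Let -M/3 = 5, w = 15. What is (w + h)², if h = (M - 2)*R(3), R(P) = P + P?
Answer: 7569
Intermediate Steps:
R(P) = 2*P
M = -15 (M = -3*5 = -15)
h = -102 (h = (-15 - 2)*(2*3) = -17*6 = -102)
(w + h)² = (15 - 102)² = (-87)² = 7569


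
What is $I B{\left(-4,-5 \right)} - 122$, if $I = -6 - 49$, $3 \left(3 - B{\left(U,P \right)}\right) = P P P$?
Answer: $- \frac{7736}{3} \approx -2578.7$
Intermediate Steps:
$B{\left(U,P \right)} = 3 - \frac{P^{3}}{3}$ ($B{\left(U,P \right)} = 3 - \frac{P P P}{3} = 3 - \frac{P^{2} P}{3} = 3 - \frac{P^{3}}{3}$)
$I = -55$
$I B{\left(-4,-5 \right)} - 122 = - 55 \left(3 - \frac{\left(-5\right)^{3}}{3}\right) - 122 = - 55 \left(3 - - \frac{125}{3}\right) - 122 = - 55 \left(3 + \frac{125}{3}\right) - 122 = \left(-55\right) \frac{134}{3} - 122 = - \frac{7370}{3} - 122 = - \frac{7736}{3}$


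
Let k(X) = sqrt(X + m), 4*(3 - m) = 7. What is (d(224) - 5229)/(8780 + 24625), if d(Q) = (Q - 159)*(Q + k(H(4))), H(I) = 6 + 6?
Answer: 9331/33405 + 13*sqrt(53)/13362 ≈ 0.28641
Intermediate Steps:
m = 5/4 (m = 3 - 1/4*7 = 3 - 7/4 = 5/4 ≈ 1.2500)
H(I) = 12
k(X) = sqrt(5/4 + X) (k(X) = sqrt(X + 5/4) = sqrt(5/4 + X))
d(Q) = (-159 + Q)*(Q + sqrt(53)/2) (d(Q) = (Q - 159)*(Q + sqrt(5 + 4*12)/2) = (-159 + Q)*(Q + sqrt(5 + 48)/2) = (-159 + Q)*(Q + sqrt(53)/2))
(d(224) - 5229)/(8780 + 24625) = ((224**2 - 159*224 - 159*sqrt(53)/2 + (1/2)*224*sqrt(53)) - 5229)/(8780 + 24625) = ((50176 - 35616 - 159*sqrt(53)/2 + 112*sqrt(53)) - 5229)/33405 = ((14560 + 65*sqrt(53)/2) - 5229)*(1/33405) = (9331 + 65*sqrt(53)/2)*(1/33405) = 9331/33405 + 13*sqrt(53)/13362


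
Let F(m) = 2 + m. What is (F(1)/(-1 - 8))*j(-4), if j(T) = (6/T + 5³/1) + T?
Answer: -239/6 ≈ -39.833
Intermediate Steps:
j(T) = 125 + T + 6/T (j(T) = (6/T + 125*1) + T = (6/T + 125) + T = (125 + 6/T) + T = 125 + T + 6/T)
(F(1)/(-1 - 8))*j(-4) = ((2 + 1)/(-1 - 8))*(125 - 4 + 6/(-4)) = (3/(-9))*(125 - 4 + 6*(-¼)) = (3*(-⅑))*(125 - 4 - 3/2) = -⅓*239/2 = -239/6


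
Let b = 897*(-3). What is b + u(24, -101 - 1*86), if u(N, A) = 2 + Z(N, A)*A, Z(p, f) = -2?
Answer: -2315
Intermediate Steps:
b = -2691
u(N, A) = 2 - 2*A
b + u(24, -101 - 1*86) = -2691 + (2 - 2*(-101 - 1*86)) = -2691 + (2 - 2*(-101 - 86)) = -2691 + (2 - 2*(-187)) = -2691 + (2 + 374) = -2691 + 376 = -2315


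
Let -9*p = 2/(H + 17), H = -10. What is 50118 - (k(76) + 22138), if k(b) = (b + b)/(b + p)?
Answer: 66951352/2393 ≈ 27978.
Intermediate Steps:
p = -2/63 (p = -2/(9*(-10 + 17)) = -2/(9*7) = -⅑*2/7 = -2/63 ≈ -0.031746)
k(b) = 2*b/(-2/63 + b) (k(b) = (b + b)/(b - 2/63) = (2*b)/(-2/63 + b) = 2*b/(-2/63 + b))
50118 - (k(76) + 22138) = 50118 - (126*76/(-2 + 63*76) + 22138) = 50118 - (126*76/(-2 + 4788) + 22138) = 50118 - (126*76/4786 + 22138) = 50118 - (126*76*(1/4786) + 22138) = 50118 - (4788/2393 + 22138) = 50118 - 1*52981022/2393 = 50118 - 52981022/2393 = 66951352/2393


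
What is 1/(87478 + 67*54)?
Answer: 1/91096 ≈ 1.0977e-5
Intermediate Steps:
1/(87478 + 67*54) = 1/(87478 + 3618) = 1/91096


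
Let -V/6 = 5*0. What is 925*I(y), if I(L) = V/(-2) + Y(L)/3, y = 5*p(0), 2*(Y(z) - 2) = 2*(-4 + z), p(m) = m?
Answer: -1850/3 ≈ -616.67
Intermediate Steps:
V = 0 (V = -30*0 = -6*0 = 0)
Y(z) = -2 + z (Y(z) = 2 + (2*(-4 + z))/2 = 2 + (-8 + 2*z)/2 = 2 + (-4 + z) = -2 + z)
y = 0 (y = 5*0 = 0)
I(L) = -⅔ + L/3 (I(L) = 0/(-2) + (-2 + L)/3 = 0*(-½) + (-2 + L)*(⅓) = 0 + (-⅔ + L/3) = -⅔ + L/3)
925*I(y) = 925*(-⅔ + (⅓)*0) = 925*(-⅔ + 0) = 925*(-⅔) = -1850/3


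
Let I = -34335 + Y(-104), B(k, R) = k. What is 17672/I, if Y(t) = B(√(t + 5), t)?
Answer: -16854670/32747009 - 4418*I*√11/98241027 ≈ -0.51469 - 0.00014915*I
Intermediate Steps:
Y(t) = √(5 + t) (Y(t) = √(t + 5) = √(5 + t))
I = -34335 + 3*I*√11 (I = -34335 + √(5 - 104) = -34335 + √(-99) = -34335 + 3*I*√11 ≈ -34335.0 + 9.9499*I)
17672/I = 17672/(-34335 + 3*I*√11)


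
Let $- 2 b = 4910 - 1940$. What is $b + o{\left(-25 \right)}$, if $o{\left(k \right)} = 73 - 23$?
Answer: $-1435$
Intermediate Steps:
$o{\left(k \right)} = 50$ ($o{\left(k \right)} = 73 - 23 = 50$)
$b = -1485$ ($b = - \frac{4910 - 1940}{2} = \left(- \frac{1}{2}\right) 2970 = -1485$)
$b + o{\left(-25 \right)} = -1485 + 50 = -1435$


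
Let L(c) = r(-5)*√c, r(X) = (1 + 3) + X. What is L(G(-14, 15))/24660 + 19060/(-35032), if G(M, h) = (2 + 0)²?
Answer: -14690302/26996535 ≈ -0.54416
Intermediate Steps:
r(X) = 4 + X
G(M, h) = 4 (G(M, h) = 2² = 4)
L(c) = -√c (L(c) = (4 - 5)*√c = -√c)
L(G(-14, 15))/24660 + 19060/(-35032) = -√4/24660 + 19060/(-35032) = -1*2*(1/24660) + 19060*(-1/35032) = -2*1/24660 - 4765/8758 = -1/12330 - 4765/8758 = -14690302/26996535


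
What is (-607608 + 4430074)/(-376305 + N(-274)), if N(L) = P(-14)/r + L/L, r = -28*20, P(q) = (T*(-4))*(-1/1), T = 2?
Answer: -267572620/26341281 ≈ -10.158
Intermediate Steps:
P(q) = 8 (P(q) = (2*(-4))*(-1/1) = -(-8) = -8*(-1) = 8)
r = -560
N(L) = 69/70 (N(L) = 8/(-560) + L/L = 8*(-1/560) + 1 = -1/70 + 1 = 69/70)
(-607608 + 4430074)/(-376305 + N(-274)) = (-607608 + 4430074)/(-376305 + 69/70) = 3822466/(-26341281/70) = 3822466*(-70/26341281) = -267572620/26341281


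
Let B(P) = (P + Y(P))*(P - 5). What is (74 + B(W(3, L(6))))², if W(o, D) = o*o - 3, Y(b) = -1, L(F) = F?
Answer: 6241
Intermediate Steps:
W(o, D) = -3 + o² (W(o, D) = o² - 3 = -3 + o²)
B(P) = (-1 + P)*(-5 + P) (B(P) = (P - 1)*(P - 5) = (-1 + P)*(-5 + P))
(74 + B(W(3, L(6))))² = (74 + (5 + (-3 + 3²)² - 6*(-3 + 3²)))² = (74 + (5 + (-3 + 9)² - 6*(-3 + 9)))² = (74 + (5 + 6² - 6*6))² = (74 + (5 + 36 - 36))² = (74 + 5)² = 79² = 6241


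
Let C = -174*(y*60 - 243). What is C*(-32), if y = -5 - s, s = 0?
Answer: -3023424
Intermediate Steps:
y = -5 (y = -5 - 1*0 = -5 + 0 = -5)
C = 94482 (C = -174*(-5*60 - 243) = -174*(-300 - 243) = -174*(-543) = 94482)
C*(-32) = 94482*(-32) = -3023424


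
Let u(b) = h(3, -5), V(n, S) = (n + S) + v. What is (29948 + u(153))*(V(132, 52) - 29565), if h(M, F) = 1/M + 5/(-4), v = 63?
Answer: -5267931535/6 ≈ -8.7799e+8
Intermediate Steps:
V(n, S) = 63 + S + n (V(n, S) = (n + S) + 63 = (S + n) + 63 = 63 + S + n)
h(M, F) = -5/4 + 1/M (h(M, F) = 1/M + 5*(-1/4) = 1/M - 5/4 = -5/4 + 1/M)
u(b) = -11/12 (u(b) = -5/4 + 1/3 = -11/12)
(29948 + u(153))*(V(132, 52) - 29565) = (29948 - 11/12)*((63 + 52 + 132) - 29565) = 359365*(247 - 29565)/12 = (359365/12)*(-29318) = -5267931535/6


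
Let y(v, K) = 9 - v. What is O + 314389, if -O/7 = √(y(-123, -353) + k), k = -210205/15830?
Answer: 314389 - 7*√1190007586/3166 ≈ 3.1431e+5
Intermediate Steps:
k = -42041/3166 (k = -210205*1/15830 = -42041/3166 ≈ -13.279)
O = -7*√1190007586/3166 (O = -7*√((9 - 1*(-123)) - 42041/3166) = -7*√((9 + 123) - 42041/3166) = -7*√(132 - 42041/3166) = -7*√1190007586/3166 ≈ -76.271)
O + 314389 = -7*√1190007586/3166 + 314389 = 314389 - 7*√1190007586/3166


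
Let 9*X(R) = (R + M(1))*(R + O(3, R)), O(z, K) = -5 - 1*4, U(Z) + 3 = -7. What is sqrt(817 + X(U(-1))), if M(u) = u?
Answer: 2*sqrt(209) ≈ 28.914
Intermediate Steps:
U(Z) = -10 (U(Z) = -3 - 7 = -10)
O(z, K) = -9 (O(z, K) = -5 - 4 = -9)
X(R) = (1 + R)*(-9 + R)/9 (X(R) = ((R + 1)*(R - 9))/9 = ((1 + R)*(-9 + R))/9 = (1 + R)*(-9 + R)/9)
sqrt(817 + X(U(-1))) = sqrt(817 + (-1 - 8/9*(-10) + (1/9)*(-10)**2)) = sqrt(817 + (-1 + 80/9 + (1/9)*100)) = sqrt(817 + (-1 + 80/9 + 100/9)) = sqrt(817 + 19) = sqrt(836) = 2*sqrt(209)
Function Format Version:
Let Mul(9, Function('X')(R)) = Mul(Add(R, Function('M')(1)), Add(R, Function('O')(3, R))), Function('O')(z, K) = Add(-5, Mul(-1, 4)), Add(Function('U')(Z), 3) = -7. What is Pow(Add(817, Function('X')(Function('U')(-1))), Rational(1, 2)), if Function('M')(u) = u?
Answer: Mul(2, Pow(209, Rational(1, 2))) ≈ 28.914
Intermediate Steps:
Function('U')(Z) = -10 (Function('U')(Z) = Add(-3, -7) = -10)
Function('O')(z, K) = -9 (Function('O')(z, K) = Add(-5, -4) = -9)
Function('X')(R) = Mul(Rational(1, 9), Add(1, R), Add(-9, R)) (Function('X')(R) = Mul(Rational(1, 9), Mul(Add(R, 1), Add(R, -9))) = Mul(Rational(1, 9), Mul(Add(1, R), Add(-9, R))) = Mul(Rational(1, 9), Add(1, R), Add(-9, R)))
Pow(Add(817, Function('X')(Function('U')(-1))), Rational(1, 2)) = Pow(Add(817, Add(-1, Mul(Rational(-8, 9), -10), Mul(Rational(1, 9), Pow(-10, 2)))), Rational(1, 2)) = Pow(Add(817, Add(-1, Rational(80, 9), Mul(Rational(1, 9), 100))), Rational(1, 2)) = Pow(Add(817, Add(-1, Rational(80, 9), Rational(100, 9))), Rational(1, 2)) = Pow(Add(817, 19), Rational(1, 2)) = Pow(836, Rational(1, 2)) = Mul(2, Pow(209, Rational(1, 2)))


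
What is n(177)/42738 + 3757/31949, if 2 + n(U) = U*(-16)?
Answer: 35011600/682718181 ≈ 0.051283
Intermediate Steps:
n(U) = -2 - 16*U (n(U) = -2 + U*(-16) = -2 - 16*U)
n(177)/42738 + 3757/31949 = (-2 - 16*177)/42738 + 3757/31949 = (-2 - 2832)*(1/42738) + 3757*(1/31949) = -2834*1/42738 + 3757/31949 = -1417/21369 + 3757/31949 = 35011600/682718181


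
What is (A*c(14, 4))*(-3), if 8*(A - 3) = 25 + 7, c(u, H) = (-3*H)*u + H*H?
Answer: 3192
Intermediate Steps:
c(u, H) = H**2 - 3*H*u (c(u, H) = -3*H*u + H**2 = H**2 - 3*H*u)
A = 7 (A = 3 + (25 + 7)/8 = 3 + (1/8)*32 = 3 + 4 = 7)
(A*c(14, 4))*(-3) = (7*(4*(4 - 3*14)))*(-3) = (7*(4*(4 - 42)))*(-3) = (7*(4*(-38)))*(-3) = (7*(-152))*(-3) = -1064*(-3) = 3192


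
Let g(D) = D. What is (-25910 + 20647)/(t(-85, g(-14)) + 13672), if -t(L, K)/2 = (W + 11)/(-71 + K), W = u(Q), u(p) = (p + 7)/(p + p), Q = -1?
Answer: -447355/1162136 ≈ -0.38494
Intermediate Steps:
u(p) = (7 + p)/(2*p) (u(p) = (7 + p)/((2*p)) = (7 + p)*(1/(2*p)) = (7 + p)/(2*p))
W = -3 (W = (½)*(7 - 1)/(-1) = (½)*(-1)*6 = -3)
t(L, K) = -16/(-71 + K) (t(L, K) = -2*(-3 + 11)/(-71 + K) = -16/(-71 + K))
(-25910 + 20647)/(t(-85, g(-14)) + 13672) = (-25910 + 20647)/(-16/(-71 - 14) + 13672) = -5263/(-16/(-85) + 13672) = -5263/(-16*(-1/85) + 13672) = -5263/(16/85 + 13672) = -5263/1162136/85 = -5263*85/1162136 = -447355/1162136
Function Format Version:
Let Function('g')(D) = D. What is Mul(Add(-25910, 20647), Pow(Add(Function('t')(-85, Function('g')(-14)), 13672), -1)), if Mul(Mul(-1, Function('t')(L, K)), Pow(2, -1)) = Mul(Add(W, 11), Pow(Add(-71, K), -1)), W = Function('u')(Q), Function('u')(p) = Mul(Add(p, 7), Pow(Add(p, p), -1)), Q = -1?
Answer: Rational(-447355, 1162136) ≈ -0.38494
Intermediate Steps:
Function('u')(p) = Mul(Rational(1, 2), Pow(p, -1), Add(7, p)) (Function('u')(p) = Mul(Add(7, p), Pow(Mul(2, p), -1)) = Mul(Add(7, p), Mul(Rational(1, 2), Pow(p, -1))) = Mul(Rational(1, 2), Pow(p, -1), Add(7, p)))
W = -3 (W = Mul(Rational(1, 2), Pow(-1, -1), Add(7, -1)) = Mul(Rational(1, 2), -1, 6) = -3)
Function('t')(L, K) = Mul(-16, Pow(Add(-71, K), -1)) (Function('t')(L, K) = Mul(-2, Mul(Add(-3, 11), Pow(Add(-71, K), -1))) = Mul(-2, Mul(8, Pow(Add(-71, K), -1))) = Mul(-16, Pow(Add(-71, K), -1)))
Mul(Add(-25910, 20647), Pow(Add(Function('t')(-85, Function('g')(-14)), 13672), -1)) = Mul(Add(-25910, 20647), Pow(Add(Mul(-16, Pow(Add(-71, -14), -1)), 13672), -1)) = Mul(-5263, Pow(Add(Mul(-16, Pow(-85, -1)), 13672), -1)) = Mul(-5263, Pow(Add(Mul(-16, Rational(-1, 85)), 13672), -1)) = Mul(-5263, Pow(Add(Rational(16, 85), 13672), -1)) = Mul(-5263, Pow(Rational(1162136, 85), -1)) = Mul(-5263, Rational(85, 1162136)) = Rational(-447355, 1162136)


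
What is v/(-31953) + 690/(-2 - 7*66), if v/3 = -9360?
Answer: -1503075/2471032 ≈ -0.60828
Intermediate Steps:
v = -28080 (v = 3*(-9360) = -28080)
v/(-31953) + 690/(-2 - 7*66) = -28080/(-31953) + 690/(-2 - 7*66) = -28080*(-1/31953) + 690/(-2 - 462) = 9360/10651 + 690/(-464) = 9360/10651 + 690*(-1/464) = 9360/10651 - 345/232 = -1503075/2471032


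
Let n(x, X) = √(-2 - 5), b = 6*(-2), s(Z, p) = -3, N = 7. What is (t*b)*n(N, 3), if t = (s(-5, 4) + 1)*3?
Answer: 72*I*√7 ≈ 190.49*I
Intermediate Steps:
t = -6 (t = (-3 + 1)*3 = -2*3 = -6)
b = -12
n(x, X) = I*√7 (n(x, X) = √(-7) = I*√7)
(t*b)*n(N, 3) = (-6*(-12))*(I*√7) = 72*(I*√7) = 72*I*√7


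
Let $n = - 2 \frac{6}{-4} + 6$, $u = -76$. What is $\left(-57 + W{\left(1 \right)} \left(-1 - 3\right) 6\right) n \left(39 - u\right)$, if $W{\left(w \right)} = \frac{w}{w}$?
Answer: $-83835$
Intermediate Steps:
$W{\left(w \right)} = 1$
$n = 9$ ($n = - 2 \cdot 6 \left(- \frac{1}{4}\right) + 6 = \left(-2\right) \left(- \frac{3}{2}\right) + 6 = 3 + 6 = 9$)
$\left(-57 + W{\left(1 \right)} \left(-1 - 3\right) 6\right) n \left(39 - u\right) = \left(-57 + 1 \left(-1 - 3\right) 6\right) 9 \left(39 - -76\right) = \left(-57 + 1 \left(-4\right) 6\right) 9 \left(39 + 76\right) = \left(-57 - 24\right) 9 \cdot 115 = \left(-81\right) 9 \cdot 115 = \left(-729\right) 115 = -83835$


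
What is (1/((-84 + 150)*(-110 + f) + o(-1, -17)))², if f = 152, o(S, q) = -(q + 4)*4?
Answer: 1/7974976 ≈ 1.2539e-7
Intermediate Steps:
o(S, q) = -16 - 4*q (o(S, q) = -(4 + q)*4 = -(16 + 4*q) = -16 - 4*q)
(1/((-84 + 150)*(-110 + f) + o(-1, -17)))² = (1/((-84 + 150)*(-110 + 152) + (-16 - 4*(-17))))² = (1/(66*42 + (-16 + 68)))² = (1/(2772 + 52))² = (1/2824)² = 1/7974976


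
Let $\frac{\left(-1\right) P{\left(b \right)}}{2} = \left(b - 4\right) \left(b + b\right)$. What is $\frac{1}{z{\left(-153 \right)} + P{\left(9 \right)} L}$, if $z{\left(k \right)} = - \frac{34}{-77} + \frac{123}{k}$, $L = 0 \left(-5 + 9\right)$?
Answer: $- \frac{3927}{1423} \approx -2.7597$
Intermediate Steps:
$L = 0$ ($L = 0 \cdot 4 = 0$)
$P{\left(b \right)} = - 4 b \left(-4 + b\right)$ ($P{\left(b \right)} = - 2 \left(b - 4\right) \left(b + b\right) = - 2 \left(-4 + b\right) 2 b = - 2 \cdot 2 b \left(-4 + b\right) = - 4 b \left(-4 + b\right)$)
$z{\left(k \right)} = \frac{34}{77} + \frac{123}{k}$ ($z{\left(k \right)} = \left(-34\right) \left(- \frac{1}{77}\right) + \frac{123}{k} = \frac{34}{77} + \frac{123}{k}$)
$\frac{1}{z{\left(-153 \right)} + P{\left(9 \right)} L} = \frac{1}{\left(\frac{34}{77} + \frac{123}{-153}\right) + 4 \cdot 9 \left(4 - 9\right) 0} = \frac{1}{\left(\frac{34}{77} + 123 \left(- \frac{1}{153}\right)\right) + 4 \cdot 9 \left(4 - 9\right) 0} = \frac{1}{\left(\frac{34}{77} - \frac{41}{51}\right) + 4 \cdot 9 \left(-5\right) 0} = \frac{1}{- \frac{1423}{3927} - 0} = \frac{1}{- \frac{1423}{3927} + 0} = \frac{1}{- \frac{1423}{3927}} = - \frac{3927}{1423}$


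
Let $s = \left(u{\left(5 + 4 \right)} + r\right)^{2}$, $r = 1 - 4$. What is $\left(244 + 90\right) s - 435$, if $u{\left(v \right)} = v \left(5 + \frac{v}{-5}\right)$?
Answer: $\frac{5547219}{25} \approx 2.2189 \cdot 10^{5}$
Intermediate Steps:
$u{\left(v \right)} = v \left(5 - \frac{v}{5}\right)$ ($u{\left(v \right)} = v \left(5 + v \left(- \frac{1}{5}\right)\right) = v \left(5 - \frac{v}{5}\right)$)
$r = -3$ ($r = 1 - 4 = -3$)
$s = \frac{16641}{25}$ ($s = \left(\frac{\left(5 + 4\right) \left(25 - \left(5 + 4\right)\right)}{5} - 3\right)^{2} = \left(\frac{1}{5} \cdot 9 \left(25 - 9\right) - 3\right)^{2} = \left(\frac{1}{5} \cdot 9 \cdot 16 - 3\right)^{2} = \left(\frac{144}{5} - 3\right)^{2} = \left(\frac{129}{5}\right)^{2} = \frac{16641}{25} \approx 665.64$)
$\left(244 + 90\right) s - 435 = \left(244 + 90\right) \frac{16641}{25} - 435 = 334 \cdot \frac{16641}{25} - 435 = \frac{5558094}{25} - 435 = \frac{5547219}{25}$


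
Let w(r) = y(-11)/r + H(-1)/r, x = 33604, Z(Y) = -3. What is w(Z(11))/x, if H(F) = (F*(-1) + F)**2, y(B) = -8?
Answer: 2/25203 ≈ 7.9356e-5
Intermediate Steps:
H(F) = 0 (H(F) = (-F + F)**2 = 0**2 = 0)
w(r) = -8/r (w(r) = -8/r + 0/r = -8/r + 0 = -8/r)
w(Z(11))/x = -8/(-3)/33604 = -8*(-1/3)*(1/33604) = (8/3)*(1/33604) = 2/25203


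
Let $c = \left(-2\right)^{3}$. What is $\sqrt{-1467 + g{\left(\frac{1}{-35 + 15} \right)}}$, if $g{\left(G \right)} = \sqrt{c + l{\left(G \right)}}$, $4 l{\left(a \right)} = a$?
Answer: $\frac{\sqrt{-146700 + 5 i \sqrt{3205}}}{10} \approx 0.036952 + 38.301 i$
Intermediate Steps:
$c = -8$
$l{\left(a \right)} = \frac{a}{4}$
$g{\left(G \right)} = \sqrt{-8 + \frac{G}{4}}$
$\sqrt{-1467 + g{\left(\frac{1}{-35 + 15} \right)}} = \sqrt{-1467 + \frac{\sqrt{-32 + \frac{1}{-35 + 15}}}{2}} = \sqrt{-1467 + \frac{\sqrt{-32 + \frac{1}{-20}}}{2}} = \sqrt{-1467 + \frac{\sqrt{-32 - \frac{1}{20}}}{2}} = \sqrt{-1467 + \frac{\sqrt{- \frac{641}{20}}}{2}} = \sqrt{-1467 + \frac{\frac{1}{10} i \sqrt{3205}}{2}} = \sqrt{-1467 + \frac{i \sqrt{3205}}{20}}$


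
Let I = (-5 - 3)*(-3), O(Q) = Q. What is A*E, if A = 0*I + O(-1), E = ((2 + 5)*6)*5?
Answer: -210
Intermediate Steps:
I = 24 (I = -8*(-3) = 24)
E = 210 (E = (7*6)*5 = 42*5 = 210)
A = -1 (A = 0*24 - 1 = 0 - 1 = -1)
A*E = -1*210 = -210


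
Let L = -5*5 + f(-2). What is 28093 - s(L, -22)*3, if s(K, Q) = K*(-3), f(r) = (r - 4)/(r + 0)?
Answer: 27895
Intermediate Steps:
f(r) = (-4 + r)/r
L = -22 (L = -5*5 + (-4 - 2)/(-2) = -25 - 1/2*(-6) = -25 + 3 = -22)
s(K, Q) = -3*K
28093 - s(L, -22)*3 = 28093 - (-3*(-22))*3 = 28093 - 66*3 = 28093 - 1*198 = 28093 - 198 = 27895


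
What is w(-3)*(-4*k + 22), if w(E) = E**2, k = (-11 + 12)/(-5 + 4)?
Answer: 234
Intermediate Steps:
k = -1 (k = 1/(-1) = 1*(-1) = -1)
w(-3)*(-4*k + 22) = (-3)**2*(-4*(-1) + 22) = 9*(4 + 22) = 9*26 = 234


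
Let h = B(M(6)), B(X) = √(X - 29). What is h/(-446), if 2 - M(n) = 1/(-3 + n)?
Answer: -I*√246/1338 ≈ -0.011722*I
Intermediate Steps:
M(n) = 2 - 1/(-3 + n)
B(X) = √(-29 + X)
h = I*√246/3 (h = √(-29 + (-7 + 2*6)/(-3 + 6)) = √(-29 + (-7 + 12)/3) = √(-29 + (⅓)*5) = √(-29 + 5/3) = √(-82/3) = I*√246/3 ≈ 5.2281*I)
h/(-446) = (I*√246/3)/(-446) = (I*√246/3)*(-1/446) = -I*√246/1338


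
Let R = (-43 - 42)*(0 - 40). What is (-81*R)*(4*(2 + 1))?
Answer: -3304800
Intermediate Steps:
R = 3400 (R = -85*(-40) = 3400)
(-81*R)*(4*(2 + 1)) = (-81*3400)*(4*(2 + 1)) = -1101600*3 = -275400*12 = -3304800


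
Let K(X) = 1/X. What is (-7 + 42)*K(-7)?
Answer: -5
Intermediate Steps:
(-7 + 42)*K(-7) = (-7 + 42)/(-7) = 35*(-⅐) = -5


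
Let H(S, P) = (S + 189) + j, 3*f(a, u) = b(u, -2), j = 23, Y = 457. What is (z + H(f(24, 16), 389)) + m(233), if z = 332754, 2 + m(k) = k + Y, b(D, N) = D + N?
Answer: 1000976/3 ≈ 3.3366e+5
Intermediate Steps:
m(k) = 455 + k (m(k) = -2 + (k + 457) = -2 + (457 + k) = 455 + k)
f(a, u) = -⅔ + u/3 (f(a, u) = (u - 2)/3 = (-2 + u)/3 = -⅔ + u/3)
H(S, P) = 212 + S (H(S, P) = (S + 189) + 23 = (189 + S) + 23 = 212 + S)
(z + H(f(24, 16), 389)) + m(233) = (332754 + (212 + (-⅔ + (⅓)*16))) + (455 + 233) = (332754 + (212 + (-⅔ + 16/3))) + 688 = (332754 + (212 + 14/3)) + 688 = (332754 + 650/3) + 688 = 998912/3 + 688 = 1000976/3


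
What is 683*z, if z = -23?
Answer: -15709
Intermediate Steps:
683*z = 683*(-23) = -15709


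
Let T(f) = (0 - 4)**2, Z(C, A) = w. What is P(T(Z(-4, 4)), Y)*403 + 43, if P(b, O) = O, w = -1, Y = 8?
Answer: 3267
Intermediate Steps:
Z(C, A) = -1
T(f) = 16 (T(f) = (-4)**2 = 16)
P(T(Z(-4, 4)), Y)*403 + 43 = 8*403 + 43 = 3224 + 43 = 3267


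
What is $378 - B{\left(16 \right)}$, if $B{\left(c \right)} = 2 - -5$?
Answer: $371$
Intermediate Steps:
$B{\left(c \right)} = 7$ ($B{\left(c \right)} = 2 + 5 = 7$)
$378 - B{\left(16 \right)} = 378 - 7 = 371$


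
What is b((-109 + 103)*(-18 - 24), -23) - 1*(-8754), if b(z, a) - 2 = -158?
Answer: 8598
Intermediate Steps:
b(z, a) = -156 (b(z, a) = 2 - 158 = -156)
b((-109 + 103)*(-18 - 24), -23) - 1*(-8754) = -156 - 1*(-8754) = -156 + 8754 = 8598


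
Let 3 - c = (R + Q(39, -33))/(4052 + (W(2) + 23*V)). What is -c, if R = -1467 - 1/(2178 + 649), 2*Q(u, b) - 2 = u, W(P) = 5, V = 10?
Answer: -26964869/8079566 ≈ -3.3374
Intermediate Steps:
Q(u, b) = 1 + u/2
R = -4147210/2827 (R = -1467 - 1/2827 = -4147210/2827 ≈ -1467.0)
c = 26964869/8079566 (c = 3 - (-4147210/2827 + (1 + (½)*39))/(4052 + (5 + 23*10)) = 3 - (-4147210/2827 + (1 + 39/2))/(4052 + (5 + 230)) = 3 - (-4147210/2827 + 41/2)/(4052 + 235) = 3 - (-8178513)/(5654*4287) = 3 - 1*(-2726171/8079566) = 3 + 2726171/8079566 = 26964869/8079566 ≈ 3.3374)
-c = -1*26964869/8079566 = -26964869/8079566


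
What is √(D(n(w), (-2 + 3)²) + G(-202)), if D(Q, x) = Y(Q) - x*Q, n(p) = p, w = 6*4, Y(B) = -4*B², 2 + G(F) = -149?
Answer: I*√2479 ≈ 49.79*I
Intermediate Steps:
G(F) = -151 (G(F) = -2 - 149 = -151)
w = 24
D(Q, x) = -4*Q² - Q*x (D(Q, x) = -4*Q² - x*Q = -4*Q² - Q*x)
√(D(n(w), (-2 + 3)²) + G(-202)) = √(24*(-(-2 + 3)² - 4*24) - 151) = √(24*(-1*1² - 96) - 151) = √(24*(-1*1 - 96) - 151) = √(24*(-1 - 96) - 151) = √(24*(-97) - 151) = √(-2328 - 151) = √(-2479) = I*√2479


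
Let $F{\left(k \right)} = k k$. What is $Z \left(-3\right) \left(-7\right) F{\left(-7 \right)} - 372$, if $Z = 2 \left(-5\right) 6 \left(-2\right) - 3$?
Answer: $120021$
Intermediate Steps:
$F{\left(k \right)} = k^{2}$
$Z = 117$ ($Z = 2 \left(\left(-30\right) \left(-2\right)\right) - 3 = 2 \cdot 60 - 3 = 120 - 3 = 117$)
$Z \left(-3\right) \left(-7\right) F{\left(-7 \right)} - 372 = 117 \left(-3\right) \left(-7\right) \left(-7\right)^{2} - 372 = \left(-351\right) \left(-7\right) 49 - 372 = 2457 \cdot 49 - 372 = 120393 - 372 = 120021$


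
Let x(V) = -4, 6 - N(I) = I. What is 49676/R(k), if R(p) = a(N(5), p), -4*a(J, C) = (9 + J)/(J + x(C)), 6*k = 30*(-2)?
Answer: 298056/5 ≈ 59611.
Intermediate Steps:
N(I) = 6 - I
k = -10 (k = (30*(-2))/6 = (⅙)*(-60) = -10)
a(J, C) = -(9 + J)/(4*(-4 + J)) (a(J, C) = -(9 + J)/(4*(J - 4)) = -(9 + J)/(4*(-4 + J)))
R(p) = ⅚ (R(p) = (-9 - (6 - 1*5))/(4*(-4 + (6 - 1*5))) = (-9 - (6 - 5))/(4*(-4 + (6 - 5))) = (-9 - 1*1)/(4*(-4 + 1)) = (¼)*(-9 - 1)/(-3) = (¼)*(-⅓)*(-10) = ⅚)
49676/R(k) = 49676/(⅚) = 49676*(6/5) = 298056/5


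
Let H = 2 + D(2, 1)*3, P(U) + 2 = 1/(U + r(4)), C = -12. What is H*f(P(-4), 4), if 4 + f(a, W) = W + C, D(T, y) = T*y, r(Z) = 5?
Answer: -96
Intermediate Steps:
P(U) = -2 + 1/(5 + U) (P(U) = -2 + 1/(U + 5) = -2 + 1/(5 + U))
f(a, W) = -16 + W (f(a, W) = -4 + (W - 12) = -4 + (-12 + W) = -16 + W)
H = 8 (H = 2 + (2*1)*3 = 2 + 2*3 = 2 + 6 = 8)
H*f(P(-4), 4) = 8*(-16 + 4) = 8*(-12) = -96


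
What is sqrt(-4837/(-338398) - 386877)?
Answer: I*sqrt(44302524117129182)/338398 ≈ 621.99*I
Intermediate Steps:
sqrt(-4837/(-338398) - 386877) = sqrt(-4837*(-1/338398) - 386877) = sqrt(4837/338398 - 386877) = sqrt(-130918398209/338398) = I*sqrt(44302524117129182)/338398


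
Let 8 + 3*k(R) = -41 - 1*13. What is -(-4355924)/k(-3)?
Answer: -6533886/31 ≈ -2.1077e+5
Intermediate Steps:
k(R) = -62/3 (k(R) = -8/3 + (-41 - 1*13)/3 = -8/3 + (-41 - 13)/3 = -8/3 + (⅓)*(-54) = -8/3 - 18 = -62/3)
-(-4355924)/k(-3) = -(-4355924)/(-62/3) = -(-4355924)*(-3)/62 = -452*28911/62 = -6533886/31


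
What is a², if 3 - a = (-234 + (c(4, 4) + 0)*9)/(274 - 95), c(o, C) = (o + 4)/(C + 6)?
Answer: 14584761/801025 ≈ 18.208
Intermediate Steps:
c(o, C) = (4 + o)/(6 + C)
a = 3819/895 (a = 3 - (-234 + ((4 + 4)/(6 + 4) + 0)*9)/(274 - 95) = 3 - (-234 + (8/10 + 0)*9)/179 = 3 - (-234 + ((⅒)*8 + 0)*9)/179 = 3 - (-234 + (⅘ + 0)*9)/179 = 3 - (-234 + (⅘)*9)/179 = 3 - (-234 + 36/5)/179 = 3 - (-1134)/(5*179) = 3 - 1*(-1134/895) = 3 + 1134/895 = 3819/895 ≈ 4.2670)
a² = (3819/895)² = 14584761/801025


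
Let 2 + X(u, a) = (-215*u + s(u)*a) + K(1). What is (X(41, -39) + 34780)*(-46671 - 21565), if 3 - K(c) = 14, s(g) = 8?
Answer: -1749571040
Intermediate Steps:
K(c) = -11 (K(c) = 3 - 1*14 = 3 - 14 = -11)
X(u, a) = -13 - 215*u + 8*a (X(u, a) = -2 + ((-215*u + 8*a) - 11) = -2 + (-11 - 215*u + 8*a) = -13 - 215*u + 8*a)
(X(41, -39) + 34780)*(-46671 - 21565) = ((-13 - 215*41 + 8*(-39)) + 34780)*(-46671 - 21565) = ((-13 - 8815 - 312) + 34780)*(-68236) = (-9140 + 34780)*(-68236) = 25640*(-68236) = -1749571040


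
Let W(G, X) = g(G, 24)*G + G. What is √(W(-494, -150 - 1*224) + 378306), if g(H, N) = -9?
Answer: √382258 ≈ 618.27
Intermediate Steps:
W(G, X) = -8*G (W(G, X) = -9*G + G = -8*G)
√(W(-494, -150 - 1*224) + 378306) = √(-8*(-494) + 378306) = √(3952 + 378306) = √382258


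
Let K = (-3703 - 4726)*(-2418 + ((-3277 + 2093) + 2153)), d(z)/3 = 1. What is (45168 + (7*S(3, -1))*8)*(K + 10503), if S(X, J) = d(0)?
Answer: 554192885664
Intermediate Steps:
d(z) = 3 (d(z) = 3*1 = 3)
S(X, J) = 3
K = 12213621 (K = -8429*(-2418 + (-1184 + 2153)) = -8429*(-2418 + 969) = -8429*(-1449) = 12213621)
(45168 + (7*S(3, -1))*8)*(K + 10503) = (45168 + (7*3)*8)*(12213621 + 10503) = (45168 + 21*8)*12224124 = (45168 + 168)*12224124 = 45336*12224124 = 554192885664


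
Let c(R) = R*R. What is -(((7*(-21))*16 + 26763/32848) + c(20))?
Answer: 64092533/32848 ≈ 1951.2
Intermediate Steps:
c(R) = R²
-(((7*(-21))*16 + 26763/32848) + c(20)) = -(((7*(-21))*16 + 26763/32848) + 20²) = -((-147*16 + 26763*(1/32848)) + 400) = -((-2352 + 26763/32848) + 400) = -(-77231733/32848 + 400) = -1*(-64092533/32848) = 64092533/32848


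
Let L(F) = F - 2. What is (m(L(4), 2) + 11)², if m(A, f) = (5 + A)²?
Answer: 3600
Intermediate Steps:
L(F) = -2 + F
(m(L(4), 2) + 11)² = ((5 + (-2 + 4))² + 11)² = ((5 + 2)² + 11)² = (7² + 11)² = (49 + 11)² = 60² = 3600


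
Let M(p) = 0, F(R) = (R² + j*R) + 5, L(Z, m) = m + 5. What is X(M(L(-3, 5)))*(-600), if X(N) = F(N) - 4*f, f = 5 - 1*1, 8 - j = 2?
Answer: 6600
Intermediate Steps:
L(Z, m) = 5 + m
j = 6 (j = 8 - 1*2 = 8 - 2 = 6)
F(R) = 5 + R² + 6*R (F(R) = (R² + 6*R) + 5 = 5 + R² + 6*R)
f = 4 (f = 5 - 1 = 4)
X(N) = -11 + N² + 6*N (X(N) = (5 + N² + 6*N) - 4*4 = (5 + N² + 6*N) - 16 = -11 + N² + 6*N)
X(M(L(-3, 5)))*(-600) = (-11 + 0² + 6*0)*(-600) = (-11 + 0 + 0)*(-600) = -11*(-600) = 6600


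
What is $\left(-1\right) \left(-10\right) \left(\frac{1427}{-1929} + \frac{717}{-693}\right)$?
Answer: $- \frac{878520}{49511} \approx -17.744$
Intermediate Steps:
$\left(-1\right) \left(-10\right) \left(\frac{1427}{-1929} + \frac{717}{-693}\right) = 10 \left(1427 \left(- \frac{1}{1929}\right) + 717 \left(- \frac{1}{693}\right)\right) = 10 \left(- \frac{1427}{1929} - \frac{239}{231}\right) = 10 \left(- \frac{87852}{49511}\right) = - \frac{878520}{49511}$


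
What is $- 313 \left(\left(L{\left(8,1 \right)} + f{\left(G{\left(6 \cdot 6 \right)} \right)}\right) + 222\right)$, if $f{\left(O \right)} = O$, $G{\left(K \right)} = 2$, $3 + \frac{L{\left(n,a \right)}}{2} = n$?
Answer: $-73242$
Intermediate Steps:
$L{\left(n,a \right)} = -6 + 2 n$
$- 313 \left(\left(L{\left(8,1 \right)} + f{\left(G{\left(6 \cdot 6 \right)} \right)}\right) + 222\right) = - 313 \left(\left(\left(-6 + 2 \cdot 8\right) + 2\right) + 222\right) = - 313 \left(\left(\left(-6 + 16\right) + 2\right) + 222\right) = - 313 \left(\left(10 + 2\right) + 222\right) = - 313 \left(12 + 222\right) = \left(-313\right) 234 = -73242$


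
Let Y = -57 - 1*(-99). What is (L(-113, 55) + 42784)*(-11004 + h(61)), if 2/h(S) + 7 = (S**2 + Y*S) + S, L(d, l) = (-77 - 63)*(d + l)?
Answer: -3549655340784/6337 ≈ -5.6015e+8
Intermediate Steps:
L(d, l) = -140*d - 140*l (L(d, l) = -140*(d + l) = -140*d - 140*l)
Y = 42 (Y = -57 + 99 = 42)
h(S) = 2/(-7 + S**2 + 43*S) (h(S) = 2/(-7 + ((S**2 + 42*S) + S)) = 2/(-7 + (S**2 + 43*S)) = 2/(-7 + S**2 + 43*S))
(L(-113, 55) + 42784)*(-11004 + h(61)) = ((-140*(-113) - 140*55) + 42784)*(-11004 + 2/(-7 + 61**2 + 43*61)) = ((15820 - 7700) + 42784)*(-11004 + 2/(-7 + 3721 + 2623)) = (8120 + 42784)*(-11004 + 2/6337) = 50904*(-11004 + 2*(1/6337)) = 50904*(-11004 + 2/6337) = 50904*(-69732346/6337) = -3549655340784/6337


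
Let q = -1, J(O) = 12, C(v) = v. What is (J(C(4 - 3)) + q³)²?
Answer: 121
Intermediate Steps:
(J(C(4 - 3)) + q³)² = (12 + (-1)³)² = (12 - 1)² = 11² = 121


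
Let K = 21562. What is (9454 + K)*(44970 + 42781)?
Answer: 2721685016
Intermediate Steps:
(9454 + K)*(44970 + 42781) = (9454 + 21562)*(44970 + 42781) = 31016*87751 = 2721685016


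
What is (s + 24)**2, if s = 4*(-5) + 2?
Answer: 36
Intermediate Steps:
s = -18 (s = -20 + 2 = -18)
(s + 24)**2 = (-18 + 24)**2 = 6**2 = 36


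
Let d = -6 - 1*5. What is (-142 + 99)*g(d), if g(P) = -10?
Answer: 430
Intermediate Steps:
d = -11 (d = -6 - 5 = -11)
(-142 + 99)*g(d) = (-142 + 99)*(-10) = -43*(-10) = 430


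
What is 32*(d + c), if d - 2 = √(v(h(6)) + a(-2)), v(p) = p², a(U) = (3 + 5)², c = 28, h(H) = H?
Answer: 1280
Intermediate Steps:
a(U) = 64 (a(U) = 8² = 64)
d = 12 (d = 2 + √(6² + 64) = 2 + √(36 + 64) = 2 + √100 = 2 + 10 = 12)
32*(d + c) = 32*(12 + 28) = 32*40 = 1280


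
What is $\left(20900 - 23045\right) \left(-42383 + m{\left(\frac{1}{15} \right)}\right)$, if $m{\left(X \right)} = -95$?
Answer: $91115310$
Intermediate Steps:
$\left(20900 - 23045\right) \left(-42383 + m{\left(\frac{1}{15} \right)}\right) = \left(20900 - 23045\right) \left(-42383 - 95\right) = \left(-2145\right) \left(-42478\right) = 91115310$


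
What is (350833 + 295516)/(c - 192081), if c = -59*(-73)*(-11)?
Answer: -9647/3574 ≈ -2.6992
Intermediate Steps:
c = -47377 (c = 4307*(-11) = -47377)
(350833 + 295516)/(c - 192081) = (350833 + 295516)/(-47377 - 192081) = 646349/(-239458) = 646349*(-1/239458) = -9647/3574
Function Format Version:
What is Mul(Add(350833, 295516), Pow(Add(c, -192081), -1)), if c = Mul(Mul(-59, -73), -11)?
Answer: Rational(-9647, 3574) ≈ -2.6992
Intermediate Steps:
c = -47377 (c = Mul(4307, -11) = -47377)
Mul(Add(350833, 295516), Pow(Add(c, -192081), -1)) = Mul(Add(350833, 295516), Pow(Add(-47377, -192081), -1)) = Mul(646349, Pow(-239458, -1)) = Mul(646349, Rational(-1, 239458)) = Rational(-9647, 3574)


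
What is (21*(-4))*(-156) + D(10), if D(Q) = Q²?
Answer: 13204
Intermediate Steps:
(21*(-4))*(-156) + D(10) = (21*(-4))*(-156) + 10² = -84*(-156) + 100 = 13104 + 100 = 13204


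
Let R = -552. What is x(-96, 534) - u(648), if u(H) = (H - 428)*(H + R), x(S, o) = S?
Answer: -21216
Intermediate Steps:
u(H) = (-552 + H)*(-428 + H) (u(H) = (H - 428)*(H - 552) = (-428 + H)*(-552 + H) = (-552 + H)*(-428 + H))
x(-96, 534) - u(648) = -96 - (236256 + 648² - 980*648) = -96 - (236256 + 419904 - 635040) = -96 - 1*21120 = -96 - 21120 = -21216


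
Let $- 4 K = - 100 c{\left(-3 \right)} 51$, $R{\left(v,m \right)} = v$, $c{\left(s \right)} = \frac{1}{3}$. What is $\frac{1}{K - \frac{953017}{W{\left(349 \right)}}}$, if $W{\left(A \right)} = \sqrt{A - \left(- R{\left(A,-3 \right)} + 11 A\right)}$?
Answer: $\frac{1334925}{908808745414} - \frac{2859051 i \sqrt{349}}{908808745414} \approx 1.4689 \cdot 10^{-6} - 5.8771 \cdot 10^{-5} i$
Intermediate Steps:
$c{\left(s \right)} = \frac{1}{3}$
$W{\left(A \right)} = 3 \sqrt{- A}$ ($W{\left(A \right)} = \sqrt{A + \left(- 11 A + A\right)} = \sqrt{A - 10 A} = \sqrt{- 9 A} = 3 \sqrt{- A}$)
$K = 425$ ($K = - \frac{\left(-100\right) \frac{1}{3} \cdot 51}{4} = - \frac{\left(- \frac{100}{3}\right) 51}{4} = \left(- \frac{1}{4}\right) \left(-1700\right) = 425$)
$\frac{1}{K - \frac{953017}{W{\left(349 \right)}}} = \frac{1}{425 - \frac{953017}{3 \sqrt{\left(-1\right) 349}}} = \frac{1}{425 - \frac{953017}{3 \sqrt{-349}}} = \frac{1}{425 - \frac{953017}{3 i \sqrt{349}}} = \frac{1}{425 - 953017 \left(- \frac{i \sqrt{349}}{1047}\right)} = \frac{1}{425 + \frac{953017 i \sqrt{349}}{1047}}$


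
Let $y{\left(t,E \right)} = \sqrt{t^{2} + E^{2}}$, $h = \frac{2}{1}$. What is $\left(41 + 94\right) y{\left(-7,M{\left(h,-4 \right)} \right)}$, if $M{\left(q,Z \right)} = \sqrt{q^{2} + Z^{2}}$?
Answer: $135 \sqrt{69} \approx 1121.4$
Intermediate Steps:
$h = 2$ ($h = 2 \cdot 1 = 2$)
$M{\left(q,Z \right)} = \sqrt{Z^{2} + q^{2}}$
$y{\left(t,E \right)} = \sqrt{E^{2} + t^{2}}$
$\left(41 + 94\right) y{\left(-7,M{\left(h,-4 \right)} \right)} = \left(41 + 94\right) \sqrt{\left(\sqrt{\left(-4\right)^{2} + 2^{2}}\right)^{2} + \left(-7\right)^{2}} = 135 \sqrt{\left(\sqrt{16 + 4}\right)^{2} + 49} = 135 \sqrt{\left(\sqrt{20}\right)^{2} + 49} = 135 \sqrt{\left(2 \sqrt{5}\right)^{2} + 49} = 135 \sqrt{20 + 49} = 135 \sqrt{69}$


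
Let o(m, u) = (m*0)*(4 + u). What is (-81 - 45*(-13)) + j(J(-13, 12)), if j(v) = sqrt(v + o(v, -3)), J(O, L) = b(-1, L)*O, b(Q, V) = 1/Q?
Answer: 504 + sqrt(13) ≈ 507.61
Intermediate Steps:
o(m, u) = 0 (o(m, u) = 0*(4 + u) = 0)
b(Q, V) = 1/Q
J(O, L) = -O (J(O, L) = O/(-1) = -O)
j(v) = sqrt(v) (j(v) = sqrt(v + 0) = sqrt(v))
(-81 - 45*(-13)) + j(J(-13, 12)) = (-81 - 45*(-13)) + sqrt(-1*(-13)) = (-81 + 585) + sqrt(13) = 504 + sqrt(13)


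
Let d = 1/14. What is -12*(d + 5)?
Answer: -426/7 ≈ -60.857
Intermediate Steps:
d = 1/14 ≈ 0.071429
-12*(d + 5) = -12*(1/14 + 5) = -12*71/14 = -426/7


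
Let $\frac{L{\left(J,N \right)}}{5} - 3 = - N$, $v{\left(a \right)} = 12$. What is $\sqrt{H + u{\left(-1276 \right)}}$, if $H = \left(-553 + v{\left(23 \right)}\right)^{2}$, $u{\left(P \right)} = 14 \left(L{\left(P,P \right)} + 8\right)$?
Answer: $\sqrt{382323} \approx 618.32$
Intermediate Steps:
$L{\left(J,N \right)} = 15 - 5 N$ ($L{\left(J,N \right)} = 15 + 5 \left(- N\right) = 15 - 5 N$)
$u{\left(P \right)} = 322 - 70 P$ ($u{\left(P \right)} = 14 \left(\left(15 - 5 P\right) + 8\right) = 14 \left(23 - 5 P\right) = 322 - 70 P$)
$H = 292681$ ($H = \left(-553 + 12\right)^{2} = \left(-541\right)^{2} = 292681$)
$\sqrt{H + u{\left(-1276 \right)}} = \sqrt{292681 + \left(322 - -89320\right)} = \sqrt{292681 + \left(322 + 89320\right)} = \sqrt{292681 + 89642} = \sqrt{382323}$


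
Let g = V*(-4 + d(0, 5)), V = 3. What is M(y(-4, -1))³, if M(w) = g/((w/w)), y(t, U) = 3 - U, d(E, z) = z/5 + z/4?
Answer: -9261/64 ≈ -144.70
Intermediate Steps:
d(E, z) = 9*z/20 (d(E, z) = z*(⅕) + z*(¼) = z/5 + z/4 = 9*z/20)
g = -21/4 (g = 3*(-4 + (9/20)*5) = 3*(-4 + 9/4) = 3*(-7/4) = -21/4 ≈ -5.2500)
M(w) = -21/4 (M(w) = -21/(4*(w/w)) = -21/4/1 = -21/4*1 = -21/4)
M(y(-4, -1))³ = (-21/4)³ = -9261/64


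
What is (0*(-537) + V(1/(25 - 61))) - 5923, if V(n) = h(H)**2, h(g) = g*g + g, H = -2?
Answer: -5919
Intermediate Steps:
h(g) = g + g**2 (h(g) = g**2 + g = g + g**2)
V(n) = 4 (V(n) = (-2*(1 - 2))**2 = (-2*(-1))**2 = 2**2 = 4)
(0*(-537) + V(1/(25 - 61))) - 5923 = (0*(-537) + 4) - 5923 = (0 + 4) - 5923 = 4 - 5923 = -5919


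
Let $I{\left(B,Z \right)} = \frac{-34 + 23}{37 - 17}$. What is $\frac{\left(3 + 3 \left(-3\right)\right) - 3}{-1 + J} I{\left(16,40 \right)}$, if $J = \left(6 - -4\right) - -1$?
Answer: $\frac{99}{200} \approx 0.495$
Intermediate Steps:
$J = 11$ ($J = \left(6 + 4\right) + 1 = 10 + 1 = 11$)
$I{\left(B,Z \right)} = - \frac{11}{20}$
$\frac{\left(3 + 3 \left(-3\right)\right) - 3}{-1 + J} I{\left(16,40 \right)} = \frac{\left(3 + 3 \left(-3\right)\right) - 3}{-1 + 11} \left(- \frac{11}{20}\right) = \frac{\left(3 - 9\right) - 3}{10} \left(- \frac{11}{20}\right) = \left(-6 - 3\right) \frac{1}{10} \left(- \frac{11}{20}\right) = \left(-9\right) \frac{1}{10} \left(- \frac{11}{20}\right) = \left(- \frac{9}{10}\right) \left(- \frac{11}{20}\right) = \frac{99}{200}$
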